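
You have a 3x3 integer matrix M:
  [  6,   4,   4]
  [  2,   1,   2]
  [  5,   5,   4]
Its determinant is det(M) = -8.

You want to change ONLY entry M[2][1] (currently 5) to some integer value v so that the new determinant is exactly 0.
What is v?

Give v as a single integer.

det is linear in entry M[2][1]: det = old_det + (v - 5) * C_21
Cofactor C_21 = -4
Want det = 0: -8 + (v - 5) * -4 = 0
  (v - 5) = 8 / -4 = -2
  v = 5 + (-2) = 3

Answer: 3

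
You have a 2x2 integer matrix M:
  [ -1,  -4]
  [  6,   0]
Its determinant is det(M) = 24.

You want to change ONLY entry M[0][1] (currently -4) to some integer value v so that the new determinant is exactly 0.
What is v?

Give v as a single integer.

det is linear in entry M[0][1]: det = old_det + (v - -4) * C_01
Cofactor C_01 = -6
Want det = 0: 24 + (v - -4) * -6 = 0
  (v - -4) = -24 / -6 = 4
  v = -4 + (4) = 0

Answer: 0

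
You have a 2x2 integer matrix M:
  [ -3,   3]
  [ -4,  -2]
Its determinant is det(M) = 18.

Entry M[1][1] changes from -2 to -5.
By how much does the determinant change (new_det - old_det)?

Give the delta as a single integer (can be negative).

Cofactor C_11 = -3
Entry delta = -5 - -2 = -3
Det delta = entry_delta * cofactor = -3 * -3 = 9

Answer: 9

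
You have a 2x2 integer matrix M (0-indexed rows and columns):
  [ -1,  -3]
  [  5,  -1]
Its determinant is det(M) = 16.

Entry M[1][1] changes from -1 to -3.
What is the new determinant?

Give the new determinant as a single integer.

Answer: 18

Derivation:
det is linear in row 1: changing M[1][1] by delta changes det by delta * cofactor(1,1).
Cofactor C_11 = (-1)^(1+1) * minor(1,1) = -1
Entry delta = -3 - -1 = -2
Det delta = -2 * -1 = 2
New det = 16 + 2 = 18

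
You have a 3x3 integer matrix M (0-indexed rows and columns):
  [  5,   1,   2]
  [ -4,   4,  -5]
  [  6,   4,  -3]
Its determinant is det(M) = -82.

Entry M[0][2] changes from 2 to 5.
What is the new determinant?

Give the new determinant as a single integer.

det is linear in row 0: changing M[0][2] by delta changes det by delta * cofactor(0,2).
Cofactor C_02 = (-1)^(0+2) * minor(0,2) = -40
Entry delta = 5 - 2 = 3
Det delta = 3 * -40 = -120
New det = -82 + -120 = -202

Answer: -202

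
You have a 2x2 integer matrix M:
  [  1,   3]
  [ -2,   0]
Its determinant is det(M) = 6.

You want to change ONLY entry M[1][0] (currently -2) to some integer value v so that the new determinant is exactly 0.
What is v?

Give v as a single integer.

Answer: 0

Derivation:
det is linear in entry M[1][0]: det = old_det + (v - -2) * C_10
Cofactor C_10 = -3
Want det = 0: 6 + (v - -2) * -3 = 0
  (v - -2) = -6 / -3 = 2
  v = -2 + (2) = 0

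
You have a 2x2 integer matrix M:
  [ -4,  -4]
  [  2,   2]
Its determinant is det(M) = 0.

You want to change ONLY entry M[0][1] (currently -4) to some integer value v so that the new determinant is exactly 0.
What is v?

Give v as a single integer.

Answer: -4

Derivation:
det is linear in entry M[0][1]: det = old_det + (v - -4) * C_01
Cofactor C_01 = -2
Want det = 0: 0 + (v - -4) * -2 = 0
  (v - -4) = 0 / -2 = 0
  v = -4 + (0) = -4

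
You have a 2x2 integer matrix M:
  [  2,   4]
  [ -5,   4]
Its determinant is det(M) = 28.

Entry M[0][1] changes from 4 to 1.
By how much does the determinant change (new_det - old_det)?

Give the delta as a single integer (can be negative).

Cofactor C_01 = 5
Entry delta = 1 - 4 = -3
Det delta = entry_delta * cofactor = -3 * 5 = -15

Answer: -15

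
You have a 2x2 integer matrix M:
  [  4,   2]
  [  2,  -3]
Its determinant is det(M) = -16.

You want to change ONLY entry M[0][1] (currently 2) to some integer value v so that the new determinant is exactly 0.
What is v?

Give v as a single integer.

Answer: -6

Derivation:
det is linear in entry M[0][1]: det = old_det + (v - 2) * C_01
Cofactor C_01 = -2
Want det = 0: -16 + (v - 2) * -2 = 0
  (v - 2) = 16 / -2 = -8
  v = 2 + (-8) = -6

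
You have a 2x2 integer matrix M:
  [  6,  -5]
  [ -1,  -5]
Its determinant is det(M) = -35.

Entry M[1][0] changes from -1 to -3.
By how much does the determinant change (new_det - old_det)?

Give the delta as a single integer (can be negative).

Cofactor C_10 = 5
Entry delta = -3 - -1 = -2
Det delta = entry_delta * cofactor = -2 * 5 = -10

Answer: -10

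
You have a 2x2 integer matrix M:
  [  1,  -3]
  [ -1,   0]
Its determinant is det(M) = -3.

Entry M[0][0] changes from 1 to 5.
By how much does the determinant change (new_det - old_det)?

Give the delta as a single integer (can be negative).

Answer: 0

Derivation:
Cofactor C_00 = 0
Entry delta = 5 - 1 = 4
Det delta = entry_delta * cofactor = 4 * 0 = 0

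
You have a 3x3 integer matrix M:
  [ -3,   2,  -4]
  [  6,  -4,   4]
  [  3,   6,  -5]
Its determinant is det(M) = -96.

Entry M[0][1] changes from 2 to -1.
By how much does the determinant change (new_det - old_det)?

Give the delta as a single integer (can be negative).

Cofactor C_01 = 42
Entry delta = -1 - 2 = -3
Det delta = entry_delta * cofactor = -3 * 42 = -126

Answer: -126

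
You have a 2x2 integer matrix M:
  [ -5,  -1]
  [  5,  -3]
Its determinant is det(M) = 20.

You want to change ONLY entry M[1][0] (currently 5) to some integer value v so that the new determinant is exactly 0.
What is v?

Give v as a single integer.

Answer: -15

Derivation:
det is linear in entry M[1][0]: det = old_det + (v - 5) * C_10
Cofactor C_10 = 1
Want det = 0: 20 + (v - 5) * 1 = 0
  (v - 5) = -20 / 1 = -20
  v = 5 + (-20) = -15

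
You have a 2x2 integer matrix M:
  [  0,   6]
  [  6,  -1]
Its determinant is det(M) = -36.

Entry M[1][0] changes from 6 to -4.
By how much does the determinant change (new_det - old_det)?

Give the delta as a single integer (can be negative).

Answer: 60

Derivation:
Cofactor C_10 = -6
Entry delta = -4 - 6 = -10
Det delta = entry_delta * cofactor = -10 * -6 = 60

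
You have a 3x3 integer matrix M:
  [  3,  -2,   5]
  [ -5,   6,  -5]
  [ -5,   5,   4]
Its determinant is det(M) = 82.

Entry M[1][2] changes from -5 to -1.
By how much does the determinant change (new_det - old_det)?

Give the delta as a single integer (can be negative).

Answer: -20

Derivation:
Cofactor C_12 = -5
Entry delta = -1 - -5 = 4
Det delta = entry_delta * cofactor = 4 * -5 = -20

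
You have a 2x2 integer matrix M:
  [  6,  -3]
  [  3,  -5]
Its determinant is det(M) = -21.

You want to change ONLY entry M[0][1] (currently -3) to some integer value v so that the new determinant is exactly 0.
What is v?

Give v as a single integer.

Answer: -10

Derivation:
det is linear in entry M[0][1]: det = old_det + (v - -3) * C_01
Cofactor C_01 = -3
Want det = 0: -21 + (v - -3) * -3 = 0
  (v - -3) = 21 / -3 = -7
  v = -3 + (-7) = -10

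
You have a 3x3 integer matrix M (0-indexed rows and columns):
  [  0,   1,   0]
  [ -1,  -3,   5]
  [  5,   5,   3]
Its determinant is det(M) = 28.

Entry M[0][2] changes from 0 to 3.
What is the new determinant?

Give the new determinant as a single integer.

Answer: 58

Derivation:
det is linear in row 0: changing M[0][2] by delta changes det by delta * cofactor(0,2).
Cofactor C_02 = (-1)^(0+2) * minor(0,2) = 10
Entry delta = 3 - 0 = 3
Det delta = 3 * 10 = 30
New det = 28 + 30 = 58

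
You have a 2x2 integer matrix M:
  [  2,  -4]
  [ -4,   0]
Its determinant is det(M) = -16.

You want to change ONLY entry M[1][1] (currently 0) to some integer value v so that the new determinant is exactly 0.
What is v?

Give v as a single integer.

Answer: 8

Derivation:
det is linear in entry M[1][1]: det = old_det + (v - 0) * C_11
Cofactor C_11 = 2
Want det = 0: -16 + (v - 0) * 2 = 0
  (v - 0) = 16 / 2 = 8
  v = 0 + (8) = 8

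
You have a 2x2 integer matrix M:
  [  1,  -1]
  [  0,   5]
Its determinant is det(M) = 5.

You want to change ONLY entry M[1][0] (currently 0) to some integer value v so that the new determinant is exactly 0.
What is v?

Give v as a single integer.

det is linear in entry M[1][0]: det = old_det + (v - 0) * C_10
Cofactor C_10 = 1
Want det = 0: 5 + (v - 0) * 1 = 0
  (v - 0) = -5 / 1 = -5
  v = 0 + (-5) = -5

Answer: -5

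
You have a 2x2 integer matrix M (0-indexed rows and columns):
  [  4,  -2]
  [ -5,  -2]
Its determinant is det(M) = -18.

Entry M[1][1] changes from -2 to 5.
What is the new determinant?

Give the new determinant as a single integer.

Answer: 10

Derivation:
det is linear in row 1: changing M[1][1] by delta changes det by delta * cofactor(1,1).
Cofactor C_11 = (-1)^(1+1) * minor(1,1) = 4
Entry delta = 5 - -2 = 7
Det delta = 7 * 4 = 28
New det = -18 + 28 = 10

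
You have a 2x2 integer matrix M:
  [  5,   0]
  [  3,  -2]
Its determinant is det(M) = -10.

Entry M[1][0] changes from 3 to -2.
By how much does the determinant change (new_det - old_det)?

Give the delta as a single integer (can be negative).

Answer: 0

Derivation:
Cofactor C_10 = 0
Entry delta = -2 - 3 = -5
Det delta = entry_delta * cofactor = -5 * 0 = 0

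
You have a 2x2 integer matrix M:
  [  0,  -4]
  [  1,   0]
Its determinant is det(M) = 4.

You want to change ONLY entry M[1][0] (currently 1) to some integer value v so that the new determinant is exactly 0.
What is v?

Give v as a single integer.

Answer: 0

Derivation:
det is linear in entry M[1][0]: det = old_det + (v - 1) * C_10
Cofactor C_10 = 4
Want det = 0: 4 + (v - 1) * 4 = 0
  (v - 1) = -4 / 4 = -1
  v = 1 + (-1) = 0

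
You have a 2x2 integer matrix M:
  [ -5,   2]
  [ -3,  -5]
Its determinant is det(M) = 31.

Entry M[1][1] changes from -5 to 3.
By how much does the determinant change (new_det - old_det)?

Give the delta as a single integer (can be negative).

Answer: -40

Derivation:
Cofactor C_11 = -5
Entry delta = 3 - -5 = 8
Det delta = entry_delta * cofactor = 8 * -5 = -40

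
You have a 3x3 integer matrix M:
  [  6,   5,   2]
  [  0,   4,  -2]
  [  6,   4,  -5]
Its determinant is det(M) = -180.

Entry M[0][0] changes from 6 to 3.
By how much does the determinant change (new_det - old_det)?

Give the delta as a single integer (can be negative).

Cofactor C_00 = -12
Entry delta = 3 - 6 = -3
Det delta = entry_delta * cofactor = -3 * -12 = 36

Answer: 36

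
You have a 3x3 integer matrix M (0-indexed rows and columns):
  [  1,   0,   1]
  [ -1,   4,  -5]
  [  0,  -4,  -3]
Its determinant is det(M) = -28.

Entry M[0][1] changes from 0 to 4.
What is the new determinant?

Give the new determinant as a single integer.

det is linear in row 0: changing M[0][1] by delta changes det by delta * cofactor(0,1).
Cofactor C_01 = (-1)^(0+1) * minor(0,1) = -3
Entry delta = 4 - 0 = 4
Det delta = 4 * -3 = -12
New det = -28 + -12 = -40

Answer: -40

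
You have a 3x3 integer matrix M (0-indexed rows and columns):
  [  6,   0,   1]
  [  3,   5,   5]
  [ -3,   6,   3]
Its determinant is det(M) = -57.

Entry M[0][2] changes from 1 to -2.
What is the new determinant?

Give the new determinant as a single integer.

Answer: -156

Derivation:
det is linear in row 0: changing M[0][2] by delta changes det by delta * cofactor(0,2).
Cofactor C_02 = (-1)^(0+2) * minor(0,2) = 33
Entry delta = -2 - 1 = -3
Det delta = -3 * 33 = -99
New det = -57 + -99 = -156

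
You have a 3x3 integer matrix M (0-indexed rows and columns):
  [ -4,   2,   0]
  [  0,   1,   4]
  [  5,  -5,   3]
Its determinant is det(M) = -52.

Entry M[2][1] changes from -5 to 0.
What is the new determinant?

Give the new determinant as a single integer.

Answer: 28

Derivation:
det is linear in row 2: changing M[2][1] by delta changes det by delta * cofactor(2,1).
Cofactor C_21 = (-1)^(2+1) * minor(2,1) = 16
Entry delta = 0 - -5 = 5
Det delta = 5 * 16 = 80
New det = -52 + 80 = 28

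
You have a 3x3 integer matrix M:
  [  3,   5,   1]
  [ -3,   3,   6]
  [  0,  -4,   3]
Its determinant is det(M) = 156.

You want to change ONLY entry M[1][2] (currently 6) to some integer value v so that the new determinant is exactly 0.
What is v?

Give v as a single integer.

det is linear in entry M[1][2]: det = old_det + (v - 6) * C_12
Cofactor C_12 = 12
Want det = 0: 156 + (v - 6) * 12 = 0
  (v - 6) = -156 / 12 = -13
  v = 6 + (-13) = -7

Answer: -7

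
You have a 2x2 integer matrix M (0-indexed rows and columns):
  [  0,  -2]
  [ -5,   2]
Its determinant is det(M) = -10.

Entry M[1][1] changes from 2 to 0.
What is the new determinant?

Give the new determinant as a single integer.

det is linear in row 1: changing M[1][1] by delta changes det by delta * cofactor(1,1).
Cofactor C_11 = (-1)^(1+1) * minor(1,1) = 0
Entry delta = 0 - 2 = -2
Det delta = -2 * 0 = 0
New det = -10 + 0 = -10

Answer: -10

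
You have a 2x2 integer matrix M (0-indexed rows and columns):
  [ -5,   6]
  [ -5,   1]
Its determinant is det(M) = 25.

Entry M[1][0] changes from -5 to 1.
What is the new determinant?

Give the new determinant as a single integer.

det is linear in row 1: changing M[1][0] by delta changes det by delta * cofactor(1,0).
Cofactor C_10 = (-1)^(1+0) * minor(1,0) = -6
Entry delta = 1 - -5 = 6
Det delta = 6 * -6 = -36
New det = 25 + -36 = -11

Answer: -11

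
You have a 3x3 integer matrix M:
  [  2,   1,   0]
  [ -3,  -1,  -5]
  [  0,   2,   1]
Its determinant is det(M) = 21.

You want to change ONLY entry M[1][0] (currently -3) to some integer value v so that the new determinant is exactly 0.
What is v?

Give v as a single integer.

det is linear in entry M[1][0]: det = old_det + (v - -3) * C_10
Cofactor C_10 = -1
Want det = 0: 21 + (v - -3) * -1 = 0
  (v - -3) = -21 / -1 = 21
  v = -3 + (21) = 18

Answer: 18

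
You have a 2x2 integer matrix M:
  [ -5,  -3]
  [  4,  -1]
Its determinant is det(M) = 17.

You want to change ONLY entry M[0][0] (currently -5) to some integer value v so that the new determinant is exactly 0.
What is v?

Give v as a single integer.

Answer: 12

Derivation:
det is linear in entry M[0][0]: det = old_det + (v - -5) * C_00
Cofactor C_00 = -1
Want det = 0: 17 + (v - -5) * -1 = 0
  (v - -5) = -17 / -1 = 17
  v = -5 + (17) = 12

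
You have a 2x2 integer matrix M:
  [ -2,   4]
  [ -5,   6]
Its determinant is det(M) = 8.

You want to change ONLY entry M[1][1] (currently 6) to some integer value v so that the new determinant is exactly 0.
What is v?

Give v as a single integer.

Answer: 10

Derivation:
det is linear in entry M[1][1]: det = old_det + (v - 6) * C_11
Cofactor C_11 = -2
Want det = 0: 8 + (v - 6) * -2 = 0
  (v - 6) = -8 / -2 = 4
  v = 6 + (4) = 10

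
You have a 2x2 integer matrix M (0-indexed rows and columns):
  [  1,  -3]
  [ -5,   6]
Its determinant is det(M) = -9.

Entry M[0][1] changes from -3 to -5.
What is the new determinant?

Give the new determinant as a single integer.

det is linear in row 0: changing M[0][1] by delta changes det by delta * cofactor(0,1).
Cofactor C_01 = (-1)^(0+1) * minor(0,1) = 5
Entry delta = -5 - -3 = -2
Det delta = -2 * 5 = -10
New det = -9 + -10 = -19

Answer: -19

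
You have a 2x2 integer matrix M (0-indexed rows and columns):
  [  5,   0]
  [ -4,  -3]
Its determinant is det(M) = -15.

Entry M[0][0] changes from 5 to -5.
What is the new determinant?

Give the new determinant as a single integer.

Answer: 15

Derivation:
det is linear in row 0: changing M[0][0] by delta changes det by delta * cofactor(0,0).
Cofactor C_00 = (-1)^(0+0) * minor(0,0) = -3
Entry delta = -5 - 5 = -10
Det delta = -10 * -3 = 30
New det = -15 + 30 = 15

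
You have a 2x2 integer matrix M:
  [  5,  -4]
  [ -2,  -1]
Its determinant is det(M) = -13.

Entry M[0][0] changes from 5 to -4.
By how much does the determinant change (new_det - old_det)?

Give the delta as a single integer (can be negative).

Answer: 9

Derivation:
Cofactor C_00 = -1
Entry delta = -4 - 5 = -9
Det delta = entry_delta * cofactor = -9 * -1 = 9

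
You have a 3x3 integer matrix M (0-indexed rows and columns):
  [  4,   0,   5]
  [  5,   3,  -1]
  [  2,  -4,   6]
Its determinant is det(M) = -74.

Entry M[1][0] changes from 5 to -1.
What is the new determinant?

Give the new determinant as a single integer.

Answer: 46

Derivation:
det is linear in row 1: changing M[1][0] by delta changes det by delta * cofactor(1,0).
Cofactor C_10 = (-1)^(1+0) * minor(1,0) = -20
Entry delta = -1 - 5 = -6
Det delta = -6 * -20 = 120
New det = -74 + 120 = 46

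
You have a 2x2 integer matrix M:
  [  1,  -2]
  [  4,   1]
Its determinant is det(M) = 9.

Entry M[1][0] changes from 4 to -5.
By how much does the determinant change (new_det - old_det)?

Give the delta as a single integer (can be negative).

Answer: -18

Derivation:
Cofactor C_10 = 2
Entry delta = -5 - 4 = -9
Det delta = entry_delta * cofactor = -9 * 2 = -18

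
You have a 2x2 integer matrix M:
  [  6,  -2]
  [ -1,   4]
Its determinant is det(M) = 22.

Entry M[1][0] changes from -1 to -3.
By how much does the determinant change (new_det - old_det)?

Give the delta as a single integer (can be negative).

Cofactor C_10 = 2
Entry delta = -3 - -1 = -2
Det delta = entry_delta * cofactor = -2 * 2 = -4

Answer: -4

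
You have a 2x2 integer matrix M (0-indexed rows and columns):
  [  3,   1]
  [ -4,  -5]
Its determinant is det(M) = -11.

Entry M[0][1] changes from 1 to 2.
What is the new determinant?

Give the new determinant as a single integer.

Answer: -7

Derivation:
det is linear in row 0: changing M[0][1] by delta changes det by delta * cofactor(0,1).
Cofactor C_01 = (-1)^(0+1) * minor(0,1) = 4
Entry delta = 2 - 1 = 1
Det delta = 1 * 4 = 4
New det = -11 + 4 = -7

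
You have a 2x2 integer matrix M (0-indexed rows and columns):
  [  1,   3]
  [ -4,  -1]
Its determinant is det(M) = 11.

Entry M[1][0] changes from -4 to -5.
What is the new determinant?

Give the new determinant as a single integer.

Answer: 14

Derivation:
det is linear in row 1: changing M[1][0] by delta changes det by delta * cofactor(1,0).
Cofactor C_10 = (-1)^(1+0) * minor(1,0) = -3
Entry delta = -5 - -4 = -1
Det delta = -1 * -3 = 3
New det = 11 + 3 = 14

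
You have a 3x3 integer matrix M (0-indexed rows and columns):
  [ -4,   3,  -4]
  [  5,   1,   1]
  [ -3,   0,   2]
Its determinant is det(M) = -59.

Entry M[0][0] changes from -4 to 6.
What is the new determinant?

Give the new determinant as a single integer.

Answer: -39

Derivation:
det is linear in row 0: changing M[0][0] by delta changes det by delta * cofactor(0,0).
Cofactor C_00 = (-1)^(0+0) * minor(0,0) = 2
Entry delta = 6 - -4 = 10
Det delta = 10 * 2 = 20
New det = -59 + 20 = -39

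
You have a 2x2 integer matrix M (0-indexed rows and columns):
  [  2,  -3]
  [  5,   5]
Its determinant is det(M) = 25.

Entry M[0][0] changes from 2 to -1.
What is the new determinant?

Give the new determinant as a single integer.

Answer: 10

Derivation:
det is linear in row 0: changing M[0][0] by delta changes det by delta * cofactor(0,0).
Cofactor C_00 = (-1)^(0+0) * minor(0,0) = 5
Entry delta = -1 - 2 = -3
Det delta = -3 * 5 = -15
New det = 25 + -15 = 10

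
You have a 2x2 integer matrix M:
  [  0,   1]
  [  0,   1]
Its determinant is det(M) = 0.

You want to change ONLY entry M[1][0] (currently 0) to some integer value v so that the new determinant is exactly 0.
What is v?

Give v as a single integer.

det is linear in entry M[1][0]: det = old_det + (v - 0) * C_10
Cofactor C_10 = -1
Want det = 0: 0 + (v - 0) * -1 = 0
  (v - 0) = 0 / -1 = 0
  v = 0 + (0) = 0

Answer: 0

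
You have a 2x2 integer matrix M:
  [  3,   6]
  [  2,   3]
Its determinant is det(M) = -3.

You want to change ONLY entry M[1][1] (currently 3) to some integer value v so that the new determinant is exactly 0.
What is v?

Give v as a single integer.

Answer: 4

Derivation:
det is linear in entry M[1][1]: det = old_det + (v - 3) * C_11
Cofactor C_11 = 3
Want det = 0: -3 + (v - 3) * 3 = 0
  (v - 3) = 3 / 3 = 1
  v = 3 + (1) = 4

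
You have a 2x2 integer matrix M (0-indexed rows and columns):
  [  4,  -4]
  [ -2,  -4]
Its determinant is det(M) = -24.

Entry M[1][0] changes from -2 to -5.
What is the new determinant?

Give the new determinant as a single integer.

Answer: -36

Derivation:
det is linear in row 1: changing M[1][0] by delta changes det by delta * cofactor(1,0).
Cofactor C_10 = (-1)^(1+0) * minor(1,0) = 4
Entry delta = -5 - -2 = -3
Det delta = -3 * 4 = -12
New det = -24 + -12 = -36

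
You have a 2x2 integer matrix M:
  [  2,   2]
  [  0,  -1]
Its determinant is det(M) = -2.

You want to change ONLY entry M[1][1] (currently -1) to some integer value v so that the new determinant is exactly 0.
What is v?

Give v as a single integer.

Answer: 0

Derivation:
det is linear in entry M[1][1]: det = old_det + (v - -1) * C_11
Cofactor C_11 = 2
Want det = 0: -2 + (v - -1) * 2 = 0
  (v - -1) = 2 / 2 = 1
  v = -1 + (1) = 0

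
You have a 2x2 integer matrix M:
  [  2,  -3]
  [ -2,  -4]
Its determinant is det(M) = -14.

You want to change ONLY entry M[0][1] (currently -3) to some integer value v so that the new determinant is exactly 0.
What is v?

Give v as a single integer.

det is linear in entry M[0][1]: det = old_det + (v - -3) * C_01
Cofactor C_01 = 2
Want det = 0: -14 + (v - -3) * 2 = 0
  (v - -3) = 14 / 2 = 7
  v = -3 + (7) = 4

Answer: 4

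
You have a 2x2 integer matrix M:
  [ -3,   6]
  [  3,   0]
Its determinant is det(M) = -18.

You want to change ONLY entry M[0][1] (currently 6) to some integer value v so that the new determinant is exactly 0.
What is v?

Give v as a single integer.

det is linear in entry M[0][1]: det = old_det + (v - 6) * C_01
Cofactor C_01 = -3
Want det = 0: -18 + (v - 6) * -3 = 0
  (v - 6) = 18 / -3 = -6
  v = 6 + (-6) = 0

Answer: 0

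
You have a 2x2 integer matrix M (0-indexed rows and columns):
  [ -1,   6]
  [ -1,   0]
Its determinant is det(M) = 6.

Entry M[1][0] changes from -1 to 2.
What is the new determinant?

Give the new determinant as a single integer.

Answer: -12

Derivation:
det is linear in row 1: changing M[1][0] by delta changes det by delta * cofactor(1,0).
Cofactor C_10 = (-1)^(1+0) * minor(1,0) = -6
Entry delta = 2 - -1 = 3
Det delta = 3 * -6 = -18
New det = 6 + -18 = -12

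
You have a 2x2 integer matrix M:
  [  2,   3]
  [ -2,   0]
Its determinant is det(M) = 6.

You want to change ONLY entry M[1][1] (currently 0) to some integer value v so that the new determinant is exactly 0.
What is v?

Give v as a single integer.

det is linear in entry M[1][1]: det = old_det + (v - 0) * C_11
Cofactor C_11 = 2
Want det = 0: 6 + (v - 0) * 2 = 0
  (v - 0) = -6 / 2 = -3
  v = 0 + (-3) = -3

Answer: -3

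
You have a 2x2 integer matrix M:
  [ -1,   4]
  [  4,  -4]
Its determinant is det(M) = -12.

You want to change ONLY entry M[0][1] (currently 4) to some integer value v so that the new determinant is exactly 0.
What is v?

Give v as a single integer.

det is linear in entry M[0][1]: det = old_det + (v - 4) * C_01
Cofactor C_01 = -4
Want det = 0: -12 + (v - 4) * -4 = 0
  (v - 4) = 12 / -4 = -3
  v = 4 + (-3) = 1

Answer: 1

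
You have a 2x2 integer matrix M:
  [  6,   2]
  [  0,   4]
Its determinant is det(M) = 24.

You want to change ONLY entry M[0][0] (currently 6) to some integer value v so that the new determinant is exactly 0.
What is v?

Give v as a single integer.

Answer: 0

Derivation:
det is linear in entry M[0][0]: det = old_det + (v - 6) * C_00
Cofactor C_00 = 4
Want det = 0: 24 + (v - 6) * 4 = 0
  (v - 6) = -24 / 4 = -6
  v = 6 + (-6) = 0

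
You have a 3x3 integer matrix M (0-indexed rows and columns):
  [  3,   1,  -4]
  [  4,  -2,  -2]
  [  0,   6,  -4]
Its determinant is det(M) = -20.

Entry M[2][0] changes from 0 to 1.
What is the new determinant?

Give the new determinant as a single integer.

Answer: -30

Derivation:
det is linear in row 2: changing M[2][0] by delta changes det by delta * cofactor(2,0).
Cofactor C_20 = (-1)^(2+0) * minor(2,0) = -10
Entry delta = 1 - 0 = 1
Det delta = 1 * -10 = -10
New det = -20 + -10 = -30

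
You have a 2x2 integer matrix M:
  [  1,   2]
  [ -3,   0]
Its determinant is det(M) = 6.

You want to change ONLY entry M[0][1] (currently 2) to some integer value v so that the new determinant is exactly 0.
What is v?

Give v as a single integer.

det is linear in entry M[0][1]: det = old_det + (v - 2) * C_01
Cofactor C_01 = 3
Want det = 0: 6 + (v - 2) * 3 = 0
  (v - 2) = -6 / 3 = -2
  v = 2 + (-2) = 0

Answer: 0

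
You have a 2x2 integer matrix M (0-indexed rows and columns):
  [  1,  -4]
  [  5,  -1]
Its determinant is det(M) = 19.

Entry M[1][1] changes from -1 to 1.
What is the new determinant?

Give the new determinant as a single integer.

Answer: 21

Derivation:
det is linear in row 1: changing M[1][1] by delta changes det by delta * cofactor(1,1).
Cofactor C_11 = (-1)^(1+1) * minor(1,1) = 1
Entry delta = 1 - -1 = 2
Det delta = 2 * 1 = 2
New det = 19 + 2 = 21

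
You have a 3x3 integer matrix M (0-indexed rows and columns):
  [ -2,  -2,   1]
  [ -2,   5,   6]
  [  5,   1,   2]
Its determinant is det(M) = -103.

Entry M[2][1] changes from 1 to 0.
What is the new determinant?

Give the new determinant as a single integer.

det is linear in row 2: changing M[2][1] by delta changes det by delta * cofactor(2,1).
Cofactor C_21 = (-1)^(2+1) * minor(2,1) = 10
Entry delta = 0 - 1 = -1
Det delta = -1 * 10 = -10
New det = -103 + -10 = -113

Answer: -113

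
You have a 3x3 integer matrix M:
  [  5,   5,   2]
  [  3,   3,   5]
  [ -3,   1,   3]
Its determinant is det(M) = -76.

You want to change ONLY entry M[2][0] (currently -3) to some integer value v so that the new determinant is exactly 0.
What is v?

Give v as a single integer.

det is linear in entry M[2][0]: det = old_det + (v - -3) * C_20
Cofactor C_20 = 19
Want det = 0: -76 + (v - -3) * 19 = 0
  (v - -3) = 76 / 19 = 4
  v = -3 + (4) = 1

Answer: 1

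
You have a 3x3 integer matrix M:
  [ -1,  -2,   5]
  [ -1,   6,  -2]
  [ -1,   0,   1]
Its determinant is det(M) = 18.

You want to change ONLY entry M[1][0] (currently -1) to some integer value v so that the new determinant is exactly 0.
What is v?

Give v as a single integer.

det is linear in entry M[1][0]: det = old_det + (v - -1) * C_10
Cofactor C_10 = 2
Want det = 0: 18 + (v - -1) * 2 = 0
  (v - -1) = -18 / 2 = -9
  v = -1 + (-9) = -10

Answer: -10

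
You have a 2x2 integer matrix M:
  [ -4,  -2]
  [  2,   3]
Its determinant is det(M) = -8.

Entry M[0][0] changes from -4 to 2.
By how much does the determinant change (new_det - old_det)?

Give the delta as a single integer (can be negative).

Answer: 18

Derivation:
Cofactor C_00 = 3
Entry delta = 2 - -4 = 6
Det delta = entry_delta * cofactor = 6 * 3 = 18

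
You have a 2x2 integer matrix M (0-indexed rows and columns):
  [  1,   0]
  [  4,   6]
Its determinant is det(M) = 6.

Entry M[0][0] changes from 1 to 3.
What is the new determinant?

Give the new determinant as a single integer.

det is linear in row 0: changing M[0][0] by delta changes det by delta * cofactor(0,0).
Cofactor C_00 = (-1)^(0+0) * minor(0,0) = 6
Entry delta = 3 - 1 = 2
Det delta = 2 * 6 = 12
New det = 6 + 12 = 18

Answer: 18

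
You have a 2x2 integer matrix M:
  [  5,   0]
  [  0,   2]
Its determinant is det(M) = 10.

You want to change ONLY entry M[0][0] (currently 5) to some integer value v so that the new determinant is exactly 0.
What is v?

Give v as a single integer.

det is linear in entry M[0][0]: det = old_det + (v - 5) * C_00
Cofactor C_00 = 2
Want det = 0: 10 + (v - 5) * 2 = 0
  (v - 5) = -10 / 2 = -5
  v = 5 + (-5) = 0

Answer: 0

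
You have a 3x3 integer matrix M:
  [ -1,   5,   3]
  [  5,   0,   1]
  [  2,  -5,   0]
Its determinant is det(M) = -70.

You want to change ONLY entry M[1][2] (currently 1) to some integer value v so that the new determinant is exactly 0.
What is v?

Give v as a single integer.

det is linear in entry M[1][2]: det = old_det + (v - 1) * C_12
Cofactor C_12 = 5
Want det = 0: -70 + (v - 1) * 5 = 0
  (v - 1) = 70 / 5 = 14
  v = 1 + (14) = 15

Answer: 15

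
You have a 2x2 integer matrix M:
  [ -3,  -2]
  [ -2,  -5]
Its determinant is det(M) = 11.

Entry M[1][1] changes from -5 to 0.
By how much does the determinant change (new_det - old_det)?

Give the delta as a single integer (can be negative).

Cofactor C_11 = -3
Entry delta = 0 - -5 = 5
Det delta = entry_delta * cofactor = 5 * -3 = -15

Answer: -15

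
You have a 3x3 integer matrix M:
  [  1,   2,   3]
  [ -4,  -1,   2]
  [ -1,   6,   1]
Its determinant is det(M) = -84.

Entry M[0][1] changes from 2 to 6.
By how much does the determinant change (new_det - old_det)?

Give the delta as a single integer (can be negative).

Cofactor C_01 = 2
Entry delta = 6 - 2 = 4
Det delta = entry_delta * cofactor = 4 * 2 = 8

Answer: 8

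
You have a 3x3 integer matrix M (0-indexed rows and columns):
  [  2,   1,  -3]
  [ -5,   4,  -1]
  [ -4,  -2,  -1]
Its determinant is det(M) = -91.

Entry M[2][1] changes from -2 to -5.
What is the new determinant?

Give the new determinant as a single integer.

Answer: -142

Derivation:
det is linear in row 2: changing M[2][1] by delta changes det by delta * cofactor(2,1).
Cofactor C_21 = (-1)^(2+1) * minor(2,1) = 17
Entry delta = -5 - -2 = -3
Det delta = -3 * 17 = -51
New det = -91 + -51 = -142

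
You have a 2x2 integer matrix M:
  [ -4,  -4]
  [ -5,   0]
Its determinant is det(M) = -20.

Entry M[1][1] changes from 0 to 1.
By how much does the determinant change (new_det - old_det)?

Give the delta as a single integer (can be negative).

Answer: -4

Derivation:
Cofactor C_11 = -4
Entry delta = 1 - 0 = 1
Det delta = entry_delta * cofactor = 1 * -4 = -4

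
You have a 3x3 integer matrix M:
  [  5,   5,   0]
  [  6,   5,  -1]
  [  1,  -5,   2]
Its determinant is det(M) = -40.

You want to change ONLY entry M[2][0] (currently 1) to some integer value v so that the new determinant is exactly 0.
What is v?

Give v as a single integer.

det is linear in entry M[2][0]: det = old_det + (v - 1) * C_20
Cofactor C_20 = -5
Want det = 0: -40 + (v - 1) * -5 = 0
  (v - 1) = 40 / -5 = -8
  v = 1 + (-8) = -7

Answer: -7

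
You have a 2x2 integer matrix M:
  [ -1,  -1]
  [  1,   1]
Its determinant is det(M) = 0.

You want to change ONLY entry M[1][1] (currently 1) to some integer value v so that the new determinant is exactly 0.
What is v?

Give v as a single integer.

Answer: 1

Derivation:
det is linear in entry M[1][1]: det = old_det + (v - 1) * C_11
Cofactor C_11 = -1
Want det = 0: 0 + (v - 1) * -1 = 0
  (v - 1) = 0 / -1 = 0
  v = 1 + (0) = 1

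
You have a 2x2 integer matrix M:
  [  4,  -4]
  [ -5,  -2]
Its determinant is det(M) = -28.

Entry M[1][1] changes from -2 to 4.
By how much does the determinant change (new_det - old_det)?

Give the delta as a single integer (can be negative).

Answer: 24

Derivation:
Cofactor C_11 = 4
Entry delta = 4 - -2 = 6
Det delta = entry_delta * cofactor = 6 * 4 = 24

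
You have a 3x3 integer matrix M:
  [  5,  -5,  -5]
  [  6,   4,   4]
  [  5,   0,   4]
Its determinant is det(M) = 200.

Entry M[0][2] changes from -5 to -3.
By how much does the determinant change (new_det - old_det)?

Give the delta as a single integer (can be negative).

Answer: -40

Derivation:
Cofactor C_02 = -20
Entry delta = -3 - -5 = 2
Det delta = entry_delta * cofactor = 2 * -20 = -40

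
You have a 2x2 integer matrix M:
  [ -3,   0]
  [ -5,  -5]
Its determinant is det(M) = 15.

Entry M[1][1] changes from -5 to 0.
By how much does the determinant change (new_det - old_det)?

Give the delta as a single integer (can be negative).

Answer: -15

Derivation:
Cofactor C_11 = -3
Entry delta = 0 - -5 = 5
Det delta = entry_delta * cofactor = 5 * -3 = -15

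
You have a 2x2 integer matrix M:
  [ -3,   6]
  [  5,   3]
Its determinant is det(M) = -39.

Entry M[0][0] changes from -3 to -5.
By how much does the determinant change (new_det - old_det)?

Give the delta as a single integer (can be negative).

Answer: -6

Derivation:
Cofactor C_00 = 3
Entry delta = -5 - -3 = -2
Det delta = entry_delta * cofactor = -2 * 3 = -6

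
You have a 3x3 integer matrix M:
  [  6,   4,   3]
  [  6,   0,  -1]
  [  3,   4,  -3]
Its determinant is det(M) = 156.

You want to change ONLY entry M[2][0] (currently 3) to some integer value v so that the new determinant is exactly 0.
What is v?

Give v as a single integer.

det is linear in entry M[2][0]: det = old_det + (v - 3) * C_20
Cofactor C_20 = -4
Want det = 0: 156 + (v - 3) * -4 = 0
  (v - 3) = -156 / -4 = 39
  v = 3 + (39) = 42

Answer: 42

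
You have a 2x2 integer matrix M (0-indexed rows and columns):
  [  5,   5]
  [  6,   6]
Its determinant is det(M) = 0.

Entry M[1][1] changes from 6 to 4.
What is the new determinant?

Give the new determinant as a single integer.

Answer: -10

Derivation:
det is linear in row 1: changing M[1][1] by delta changes det by delta * cofactor(1,1).
Cofactor C_11 = (-1)^(1+1) * minor(1,1) = 5
Entry delta = 4 - 6 = -2
Det delta = -2 * 5 = -10
New det = 0 + -10 = -10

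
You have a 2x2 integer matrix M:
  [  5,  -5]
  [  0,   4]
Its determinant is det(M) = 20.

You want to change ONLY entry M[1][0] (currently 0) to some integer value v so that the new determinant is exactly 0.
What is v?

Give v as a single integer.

det is linear in entry M[1][0]: det = old_det + (v - 0) * C_10
Cofactor C_10 = 5
Want det = 0: 20 + (v - 0) * 5 = 0
  (v - 0) = -20 / 5 = -4
  v = 0 + (-4) = -4

Answer: -4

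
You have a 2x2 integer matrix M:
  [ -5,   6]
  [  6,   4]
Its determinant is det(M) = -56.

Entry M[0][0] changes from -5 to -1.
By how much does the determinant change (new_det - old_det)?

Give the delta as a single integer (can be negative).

Cofactor C_00 = 4
Entry delta = -1 - -5 = 4
Det delta = entry_delta * cofactor = 4 * 4 = 16

Answer: 16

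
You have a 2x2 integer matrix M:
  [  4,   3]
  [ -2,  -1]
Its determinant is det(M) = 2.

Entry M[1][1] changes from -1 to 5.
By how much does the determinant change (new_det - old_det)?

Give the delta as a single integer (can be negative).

Cofactor C_11 = 4
Entry delta = 5 - -1 = 6
Det delta = entry_delta * cofactor = 6 * 4 = 24

Answer: 24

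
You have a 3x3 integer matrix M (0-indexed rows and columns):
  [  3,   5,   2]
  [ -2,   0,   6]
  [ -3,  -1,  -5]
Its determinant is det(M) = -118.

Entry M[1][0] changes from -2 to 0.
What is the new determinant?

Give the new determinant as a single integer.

Answer: -72

Derivation:
det is linear in row 1: changing M[1][0] by delta changes det by delta * cofactor(1,0).
Cofactor C_10 = (-1)^(1+0) * minor(1,0) = 23
Entry delta = 0 - -2 = 2
Det delta = 2 * 23 = 46
New det = -118 + 46 = -72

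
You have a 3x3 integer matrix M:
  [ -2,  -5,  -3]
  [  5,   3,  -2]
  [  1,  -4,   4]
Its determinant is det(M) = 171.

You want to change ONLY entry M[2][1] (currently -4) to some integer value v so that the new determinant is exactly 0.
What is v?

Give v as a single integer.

det is linear in entry M[2][1]: det = old_det + (v - -4) * C_21
Cofactor C_21 = -19
Want det = 0: 171 + (v - -4) * -19 = 0
  (v - -4) = -171 / -19 = 9
  v = -4 + (9) = 5

Answer: 5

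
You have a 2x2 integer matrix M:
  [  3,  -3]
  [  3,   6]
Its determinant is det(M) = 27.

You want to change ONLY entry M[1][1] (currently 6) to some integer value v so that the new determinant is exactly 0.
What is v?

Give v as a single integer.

det is linear in entry M[1][1]: det = old_det + (v - 6) * C_11
Cofactor C_11 = 3
Want det = 0: 27 + (v - 6) * 3 = 0
  (v - 6) = -27 / 3 = -9
  v = 6 + (-9) = -3

Answer: -3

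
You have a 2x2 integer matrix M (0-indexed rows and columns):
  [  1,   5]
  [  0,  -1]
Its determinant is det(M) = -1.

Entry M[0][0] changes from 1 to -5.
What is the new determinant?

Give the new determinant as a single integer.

det is linear in row 0: changing M[0][0] by delta changes det by delta * cofactor(0,0).
Cofactor C_00 = (-1)^(0+0) * minor(0,0) = -1
Entry delta = -5 - 1 = -6
Det delta = -6 * -1 = 6
New det = -1 + 6 = 5

Answer: 5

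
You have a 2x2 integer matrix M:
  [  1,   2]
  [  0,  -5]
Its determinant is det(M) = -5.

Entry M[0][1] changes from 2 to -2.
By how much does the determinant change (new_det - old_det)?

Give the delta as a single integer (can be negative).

Answer: 0

Derivation:
Cofactor C_01 = 0
Entry delta = -2 - 2 = -4
Det delta = entry_delta * cofactor = -4 * 0 = 0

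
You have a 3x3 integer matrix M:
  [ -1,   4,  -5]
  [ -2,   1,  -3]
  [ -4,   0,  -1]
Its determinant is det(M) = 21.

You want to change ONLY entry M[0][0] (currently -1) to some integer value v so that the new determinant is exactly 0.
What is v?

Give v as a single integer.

Answer: 20

Derivation:
det is linear in entry M[0][0]: det = old_det + (v - -1) * C_00
Cofactor C_00 = -1
Want det = 0: 21 + (v - -1) * -1 = 0
  (v - -1) = -21 / -1 = 21
  v = -1 + (21) = 20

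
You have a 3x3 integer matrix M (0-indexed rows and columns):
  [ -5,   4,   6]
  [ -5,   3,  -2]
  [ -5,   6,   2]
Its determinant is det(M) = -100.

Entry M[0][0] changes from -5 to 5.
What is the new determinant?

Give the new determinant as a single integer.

det is linear in row 0: changing M[0][0] by delta changes det by delta * cofactor(0,0).
Cofactor C_00 = (-1)^(0+0) * minor(0,0) = 18
Entry delta = 5 - -5 = 10
Det delta = 10 * 18 = 180
New det = -100 + 180 = 80

Answer: 80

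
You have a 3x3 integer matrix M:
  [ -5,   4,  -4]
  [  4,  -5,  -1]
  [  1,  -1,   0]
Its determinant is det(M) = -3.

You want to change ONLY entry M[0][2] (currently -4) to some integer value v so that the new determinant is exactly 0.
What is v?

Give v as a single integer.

det is linear in entry M[0][2]: det = old_det + (v - -4) * C_02
Cofactor C_02 = 1
Want det = 0: -3 + (v - -4) * 1 = 0
  (v - -4) = 3 / 1 = 3
  v = -4 + (3) = -1

Answer: -1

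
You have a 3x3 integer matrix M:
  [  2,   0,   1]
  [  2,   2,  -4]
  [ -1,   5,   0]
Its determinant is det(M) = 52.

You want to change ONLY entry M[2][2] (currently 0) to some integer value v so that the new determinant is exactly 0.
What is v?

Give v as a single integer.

Answer: -13

Derivation:
det is linear in entry M[2][2]: det = old_det + (v - 0) * C_22
Cofactor C_22 = 4
Want det = 0: 52 + (v - 0) * 4 = 0
  (v - 0) = -52 / 4 = -13
  v = 0 + (-13) = -13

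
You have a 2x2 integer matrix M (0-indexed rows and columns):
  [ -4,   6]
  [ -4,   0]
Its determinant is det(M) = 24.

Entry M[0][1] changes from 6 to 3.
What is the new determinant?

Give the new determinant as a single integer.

det is linear in row 0: changing M[0][1] by delta changes det by delta * cofactor(0,1).
Cofactor C_01 = (-1)^(0+1) * minor(0,1) = 4
Entry delta = 3 - 6 = -3
Det delta = -3 * 4 = -12
New det = 24 + -12 = 12

Answer: 12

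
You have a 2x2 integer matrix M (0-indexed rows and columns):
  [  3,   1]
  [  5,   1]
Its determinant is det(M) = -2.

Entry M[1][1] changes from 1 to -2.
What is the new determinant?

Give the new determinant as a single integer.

Answer: -11

Derivation:
det is linear in row 1: changing M[1][1] by delta changes det by delta * cofactor(1,1).
Cofactor C_11 = (-1)^(1+1) * minor(1,1) = 3
Entry delta = -2 - 1 = -3
Det delta = -3 * 3 = -9
New det = -2 + -9 = -11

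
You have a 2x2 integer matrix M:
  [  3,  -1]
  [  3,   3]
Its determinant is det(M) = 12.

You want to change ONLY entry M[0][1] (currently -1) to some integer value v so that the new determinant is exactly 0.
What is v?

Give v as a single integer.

det is linear in entry M[0][1]: det = old_det + (v - -1) * C_01
Cofactor C_01 = -3
Want det = 0: 12 + (v - -1) * -3 = 0
  (v - -1) = -12 / -3 = 4
  v = -1 + (4) = 3

Answer: 3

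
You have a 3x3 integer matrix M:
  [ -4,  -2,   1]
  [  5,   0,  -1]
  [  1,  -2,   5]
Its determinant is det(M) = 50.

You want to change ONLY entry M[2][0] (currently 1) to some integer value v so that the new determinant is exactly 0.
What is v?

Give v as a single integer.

Answer: -24

Derivation:
det is linear in entry M[2][0]: det = old_det + (v - 1) * C_20
Cofactor C_20 = 2
Want det = 0: 50 + (v - 1) * 2 = 0
  (v - 1) = -50 / 2 = -25
  v = 1 + (-25) = -24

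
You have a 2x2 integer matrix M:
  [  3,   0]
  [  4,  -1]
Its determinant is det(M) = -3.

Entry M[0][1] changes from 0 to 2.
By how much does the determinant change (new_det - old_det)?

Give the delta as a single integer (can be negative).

Answer: -8

Derivation:
Cofactor C_01 = -4
Entry delta = 2 - 0 = 2
Det delta = entry_delta * cofactor = 2 * -4 = -8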